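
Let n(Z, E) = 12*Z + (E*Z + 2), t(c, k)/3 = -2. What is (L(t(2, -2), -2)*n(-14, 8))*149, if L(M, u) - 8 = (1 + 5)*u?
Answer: 165688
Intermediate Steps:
t(c, k) = -6 (t(c, k) = 3*(-2) = -6)
n(Z, E) = 2 + 12*Z + E*Z (n(Z, E) = 12*Z + (2 + E*Z) = 2 + 12*Z + E*Z)
L(M, u) = 8 + 6*u (L(M, u) = 8 + (1 + 5)*u = 8 + 6*u)
(L(t(2, -2), -2)*n(-14, 8))*149 = ((8 + 6*(-2))*(2 + 12*(-14) + 8*(-14)))*149 = ((8 - 12)*(2 - 168 - 112))*149 = -4*(-278)*149 = 1112*149 = 165688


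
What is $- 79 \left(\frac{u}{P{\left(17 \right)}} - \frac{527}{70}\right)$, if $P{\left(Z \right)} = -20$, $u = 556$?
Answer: $\frac{195367}{70} \approx 2791.0$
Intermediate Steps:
$- 79 \left(\frac{u}{P{\left(17 \right)}} - \frac{527}{70}\right) = - 79 \left(\frac{556}{-20} - \frac{527}{70}\right) = - 79 \left(556 \left(- \frac{1}{20}\right) - \frac{527}{70}\right) = - 79 \left(- \frac{139}{5} - \frac{527}{70}\right) = \left(-79\right) \left(- \frac{2473}{70}\right) = \frac{195367}{70}$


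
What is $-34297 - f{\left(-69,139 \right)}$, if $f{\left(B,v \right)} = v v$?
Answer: $-53618$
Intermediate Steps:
$f{\left(B,v \right)} = v^{2}$
$-34297 - f{\left(-69,139 \right)} = -34297 - 139^{2} = -34297 - 19321 = -53618$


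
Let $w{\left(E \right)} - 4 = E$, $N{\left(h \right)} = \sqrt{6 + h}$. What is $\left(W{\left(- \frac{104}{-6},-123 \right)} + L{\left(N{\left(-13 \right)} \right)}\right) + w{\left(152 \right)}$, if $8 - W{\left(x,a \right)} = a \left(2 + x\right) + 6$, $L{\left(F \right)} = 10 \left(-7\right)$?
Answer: $2466$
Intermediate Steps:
$L{\left(F \right)} = -70$
$w{\left(E \right)} = 4 + E$
$W{\left(x,a \right)} = 2 - a \left(2 + x\right)$ ($W{\left(x,a \right)} = 8 - \left(a \left(2 + x\right) + 6\right) = 8 - \left(6 + a \left(2 + x\right)\right) = 2 - a \left(2 + x\right)$)
$\left(W{\left(- \frac{104}{-6},-123 \right)} + L{\left(N{\left(-13 \right)} \right)}\right) + w{\left(152 \right)} = \left(\left(2 - -246 - - 123 \left(- \frac{104}{-6}\right)\right) - 70\right) + \left(4 + 152\right) = \left(\left(2 + 246 - - 123 \left(\left(-104\right) \left(- \frac{1}{6}\right)\right)\right) - 70\right) + 156 = \left(\left(2 + 246 - \left(-123\right) \frac{52}{3}\right) - 70\right) + 156 = \left(\left(2 + 246 + 2132\right) - 70\right) + 156 = \left(2380 - 70\right) + 156 = 2310 + 156 = 2466$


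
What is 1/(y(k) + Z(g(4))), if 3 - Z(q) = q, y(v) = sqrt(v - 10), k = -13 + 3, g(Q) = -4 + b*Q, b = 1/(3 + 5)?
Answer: 26/249 - 8*I*sqrt(5)/249 ≈ 0.10442 - 0.071842*I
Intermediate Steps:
b = 1/8 ≈ 0.12500
g(Q) = -4 + Q/8
k = -10
y(v) = sqrt(-10 + v)
Z(q) = 3 - q
1/(y(k) + Z(g(4))) = 1/(sqrt(-10 - 10) + (3 - (-4 + (1/8)*4))) = 1/(sqrt(-20) + (3 - (-4 + 1/2))) = 1/(2*I*sqrt(5) + (3 - 1*(-7/2))) = 1/(2*I*sqrt(5) + (3 + 7/2)) = 1/(2*I*sqrt(5) + 13/2) = 1/(13/2 + 2*I*sqrt(5))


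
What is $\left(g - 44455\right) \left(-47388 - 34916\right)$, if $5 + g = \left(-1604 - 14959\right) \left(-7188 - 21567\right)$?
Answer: $-39195189889920$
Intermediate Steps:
$g = 476269060$ ($g = -5 + \left(-1604 - 14959\right) \left(-7188 - 21567\right) = -5 - -476269065 = -5 + 476269065 = 476269060$)
$\left(g - 44455\right) \left(-47388 - 34916\right) = \left(476269060 - 44455\right) \left(-47388 - 34916\right) = 476224605 \left(-82304\right) = -39195189889920$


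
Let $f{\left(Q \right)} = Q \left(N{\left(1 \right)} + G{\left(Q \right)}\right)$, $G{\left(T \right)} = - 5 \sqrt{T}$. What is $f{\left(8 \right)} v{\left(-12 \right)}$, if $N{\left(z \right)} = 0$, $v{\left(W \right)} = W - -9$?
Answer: $240 \sqrt{2} \approx 339.41$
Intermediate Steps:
$v{\left(W \right)} = 9 + W$ ($v{\left(W \right)} = W + 9 = 9 + W$)
$f{\left(Q \right)} = - 5 Q^{\frac{3}{2}}$ ($f{\left(Q \right)} = Q \left(0 - 5 \sqrt{Q}\right) = Q \left(- 5 \sqrt{Q}\right) = - 5 Q^{\frac{3}{2}}$)
$f{\left(8 \right)} v{\left(-12 \right)} = - 5 \cdot 8^{\frac{3}{2}} \left(9 - 12\right) = - 5 \cdot 16 \sqrt{2} \left(-3\right) = - 80 \sqrt{2} \left(-3\right) = 240 \sqrt{2}$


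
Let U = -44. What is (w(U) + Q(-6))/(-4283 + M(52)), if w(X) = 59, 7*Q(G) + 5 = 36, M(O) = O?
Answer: -444/29617 ≈ -0.014991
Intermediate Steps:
Q(G) = 31/7 (Q(G) = -5/7 + (⅐)*36 = -5/7 + 36/7 = 31/7)
(w(U) + Q(-6))/(-4283 + M(52)) = (59 + 31/7)/(-4283 + 52) = (444/7)/(-4231) = (444/7)*(-1/4231) = -444/29617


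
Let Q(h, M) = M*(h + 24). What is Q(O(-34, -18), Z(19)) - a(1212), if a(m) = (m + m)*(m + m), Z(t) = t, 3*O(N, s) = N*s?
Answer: -5871444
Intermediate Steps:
O(N, s) = N*s/3 (O(N, s) = (N*s)/3 = N*s/3)
Q(h, M) = M*(24 + h)
a(m) = 4*m² (a(m) = (2*m)*(2*m) = 4*m²)
Q(O(-34, -18), Z(19)) - a(1212) = 19*(24 + (⅓)*(-34)*(-18)) - 4*1212² = 19*(24 + 204) - 4*1468944 = 19*228 - 1*5875776 = 4332 - 5875776 = -5871444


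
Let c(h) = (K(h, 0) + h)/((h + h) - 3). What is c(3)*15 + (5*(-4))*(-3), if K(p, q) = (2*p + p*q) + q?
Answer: 105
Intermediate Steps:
K(p, q) = q + 2*p + p*q
c(h) = 3*h/(-3 + 2*h) (c(h) = ((0 + 2*h + h*0) + h)/((h + h) - 3) = ((0 + 2*h + 0) + h)/(2*h - 3) = (2*h + h)/(-3 + 2*h) = (3*h)/(-3 + 2*h) = 3*h/(-3 + 2*h))
c(3)*15 + (5*(-4))*(-3) = (3*3/(-3 + 2*3))*15 + (5*(-4))*(-3) = (3*3/(-3 + 6))*15 - 20*(-3) = (3*3/3)*15 + 60 = (3*3*(⅓))*15 + 60 = 3*15 + 60 = 45 + 60 = 105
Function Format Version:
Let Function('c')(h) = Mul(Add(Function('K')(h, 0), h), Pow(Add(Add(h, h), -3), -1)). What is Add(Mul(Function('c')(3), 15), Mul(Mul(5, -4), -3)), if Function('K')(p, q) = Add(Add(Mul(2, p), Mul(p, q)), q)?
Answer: 105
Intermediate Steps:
Function('K')(p, q) = Add(q, Mul(2, p), Mul(p, q))
Function('c')(h) = Mul(3, h, Pow(Add(-3, Mul(2, h)), -1)) (Function('c')(h) = Mul(Add(Add(0, Mul(2, h), Mul(h, 0)), h), Pow(Add(Add(h, h), -3), -1)) = Mul(Add(Add(0, Mul(2, h), 0), h), Pow(Add(Mul(2, h), -3), -1)) = Mul(Add(Mul(2, h), h), Pow(Add(-3, Mul(2, h)), -1)) = Mul(Mul(3, h), Pow(Add(-3, Mul(2, h)), -1)) = Mul(3, h, Pow(Add(-3, Mul(2, h)), -1)))
Add(Mul(Function('c')(3), 15), Mul(Mul(5, -4), -3)) = Add(Mul(Mul(3, 3, Pow(Add(-3, Mul(2, 3)), -1)), 15), Mul(Mul(5, -4), -3)) = Add(Mul(Mul(3, 3, Pow(Add(-3, 6), -1)), 15), Mul(-20, -3)) = Add(Mul(Mul(3, 3, Pow(3, -1)), 15), 60) = Add(Mul(Mul(3, 3, Rational(1, 3)), 15), 60) = Add(Mul(3, 15), 60) = Add(45, 60) = 105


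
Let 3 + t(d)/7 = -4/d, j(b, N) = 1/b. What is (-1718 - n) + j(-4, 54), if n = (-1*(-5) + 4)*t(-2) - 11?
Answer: -6577/4 ≈ -1644.3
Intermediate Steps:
t(d) = -21 - 28/d (t(d) = -21 + 7*(-4/d) = -21 - 28/d)
n = -74 (n = (-1*(-5) + 4)*(-21 - 28/(-2)) - 11 = (5 + 4)*(-21 - 28*(-½)) - 11 = 9*(-21 + 14) - 11 = 9*(-7) - 11 = -63 - 11 = -74)
(-1718 - n) + j(-4, 54) = (-1718 - 1*(-74)) + 1/(-4) = (-1718 + 74) - ¼ = -1644 - ¼ = -6577/4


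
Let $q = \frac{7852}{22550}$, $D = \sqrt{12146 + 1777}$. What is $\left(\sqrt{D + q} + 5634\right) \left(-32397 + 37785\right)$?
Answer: $30355992 + \frac{5388 \sqrt{1770626 + 15255075 \sqrt{1547}}}{2255} \approx 3.0415 \cdot 10^{7}$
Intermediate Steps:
$D = 3 \sqrt{1547}$ ($D = \sqrt{13923} = 3 \sqrt{1547} \approx 118.0$)
$q = \frac{3926}{11275}$ ($q = 7852 \cdot \frac{1}{22550} = \frac{3926}{11275} \approx 0.3482$)
$\left(\sqrt{D + q} + 5634\right) \left(-32397 + 37785\right) = \left(\sqrt{3 \sqrt{1547} + \frac{3926}{11275}} + 5634\right) \left(-32397 + 37785\right) = \left(\sqrt{\frac{3926}{11275} + 3 \sqrt{1547}} + 5634\right) 5388 = \left(5634 + \sqrt{\frac{3926}{11275} + 3 \sqrt{1547}}\right) 5388 = 30355992 + 5388 \sqrt{\frac{3926}{11275} + 3 \sqrt{1547}}$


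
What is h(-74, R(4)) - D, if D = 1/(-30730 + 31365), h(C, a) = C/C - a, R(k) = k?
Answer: -1906/635 ≈ -3.0016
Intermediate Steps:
h(C, a) = 1 - a
D = 1/635 ≈ 0.0015748
h(-74, R(4)) - D = (1 - 1*4) - 1*1/635 = (1 - 4) - 1/635 = -3 - 1/635 = -1906/635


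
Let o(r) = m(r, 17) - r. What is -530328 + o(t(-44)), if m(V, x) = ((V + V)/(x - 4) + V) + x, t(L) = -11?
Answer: -6894065/13 ≈ -5.3031e+5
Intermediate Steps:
m(V, x) = V + x + 2*V/(-4 + x) (m(V, x) = ((2*V)/(-4 + x) + V) + x = (2*V/(-4 + x) + V) + x = (V + 2*V/(-4 + x)) + x = V + x + 2*V/(-4 + x))
o(r) = 17 + 2*r/13 (o(r) = (17² - 4*17 - 2*r + r*17)/(-4 + 17) - r = (289 - 68 - 2*r + 17*r)/13 - r = (221 + 15*r)/13 - r = (17 + 15*r/13) - r = 17 + 2*r/13)
-530328 + o(t(-44)) = -530328 + (17 + (2/13)*(-11)) = -530328 + (17 - 22/13) = -530328 + 199/13 = -6894065/13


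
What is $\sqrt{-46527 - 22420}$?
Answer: $i \sqrt{68947} \approx 262.58 i$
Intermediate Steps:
$\sqrt{-46527 - 22420} = \sqrt{-68947} = i \sqrt{68947}$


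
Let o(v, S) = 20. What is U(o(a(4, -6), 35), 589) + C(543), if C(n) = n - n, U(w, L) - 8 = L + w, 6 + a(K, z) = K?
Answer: 617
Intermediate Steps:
a(K, z) = -6 + K
U(w, L) = 8 + L + w (U(w, L) = 8 + (L + w) = 8 + L + w)
C(n) = 0
U(o(a(4, -6), 35), 589) + C(543) = (8 + 589 + 20) + 0 = 617 + 0 = 617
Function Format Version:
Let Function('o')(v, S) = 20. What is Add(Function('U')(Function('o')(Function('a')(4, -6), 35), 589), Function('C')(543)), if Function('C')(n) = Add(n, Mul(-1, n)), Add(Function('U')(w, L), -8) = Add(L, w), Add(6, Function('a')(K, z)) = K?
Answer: 617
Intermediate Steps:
Function('a')(K, z) = Add(-6, K)
Function('U')(w, L) = Add(8, L, w) (Function('U')(w, L) = Add(8, Add(L, w)) = Add(8, L, w))
Function('C')(n) = 0
Add(Function('U')(Function('o')(Function('a')(4, -6), 35), 589), Function('C')(543)) = Add(Add(8, 589, 20), 0) = Add(617, 0) = 617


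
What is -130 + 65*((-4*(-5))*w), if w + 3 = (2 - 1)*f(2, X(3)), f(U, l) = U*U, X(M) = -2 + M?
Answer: 1170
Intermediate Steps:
f(U, l) = U**2
w = 1 (w = -3 + (2 - 1)*2**2 = -3 + 1*4 = -3 + 4 = 1)
-130 + 65*((-4*(-5))*w) = -130 + 65*(-4*(-5)*1) = -130 + 65*(20*1) = -130 + 65*20 = -130 + 1300 = 1170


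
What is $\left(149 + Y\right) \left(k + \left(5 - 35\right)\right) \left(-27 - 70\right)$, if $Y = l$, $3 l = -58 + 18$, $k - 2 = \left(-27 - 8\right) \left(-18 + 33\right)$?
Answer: $\frac{21831887}{3} \approx 7.2773 \cdot 10^{6}$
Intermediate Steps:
$k = -523$ ($k = 2 + \left(-27 - 8\right) \left(-18 + 33\right) = 2 - 525 = -523$)
$l = - \frac{40}{3}$ ($l = \frac{-58 + 18}{3} = \frac{1}{3} \left(-40\right) = - \frac{40}{3} \approx -13.333$)
$Y = - \frac{40}{3} \approx -13.333$
$\left(149 + Y\right) \left(k + \left(5 - 35\right)\right) \left(-27 - 70\right) = \left(149 - \frac{40}{3}\right) \left(-523 + \left(5 - 35\right)\right) \left(-27 - 70\right) = \frac{407 \left(-523 - 30\right) \left(-97\right)}{3} = \frac{407 \left(\left(-553\right) \left(-97\right)\right)}{3} = \frac{407}{3} \cdot 53641 = \frac{21831887}{3}$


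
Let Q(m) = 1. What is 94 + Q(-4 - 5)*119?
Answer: 213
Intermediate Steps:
94 + Q(-4 - 5)*119 = 94 + 1*119 = 94 + 119 = 213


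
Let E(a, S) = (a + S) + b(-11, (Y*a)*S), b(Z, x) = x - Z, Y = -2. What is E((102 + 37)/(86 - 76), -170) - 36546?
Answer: -319651/10 ≈ -31965.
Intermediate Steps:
E(a, S) = 11 + S + a - 2*S*a (E(a, S) = (a + S) + ((-2*a)*S - 1*(-11)) = (S + a) + (-2*S*a + 11) = (S + a) + (11 - 2*S*a) = 11 + S + a - 2*S*a)
E((102 + 37)/(86 - 76), -170) - 36546 = (11 - 170 + (102 + 37)/(86 - 76) - 2*(-170)*(102 + 37)/(86 - 76)) - 36546 = (11 - 170 + 139/10 - 2*(-170)*139/10) - 36546 = (11 - 170 + 139/10 + 4726) - 36546 = 45809/10 - 36546 = -319651/10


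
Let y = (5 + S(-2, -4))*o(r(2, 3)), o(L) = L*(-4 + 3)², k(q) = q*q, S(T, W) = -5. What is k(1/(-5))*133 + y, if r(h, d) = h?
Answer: 133/25 ≈ 5.3200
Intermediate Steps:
k(q) = q²
o(L) = L (o(L) = L*(-1)² = L*1 = L)
y = 0 (y = (5 - 5)*2 = 0*2 = 0)
k(1/(-5))*133 + y = (1/(-5))²*133 + 0 = (-⅕)²*133 + 0 = (1/25)*133 + 0 = 133/25 + 0 = 133/25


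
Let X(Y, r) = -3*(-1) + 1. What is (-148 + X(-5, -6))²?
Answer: 20736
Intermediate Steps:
X(Y, r) = 4 (X(Y, r) = 3 + 1 = 4)
(-148 + X(-5, -6))² = (-148 + 4)² = (-144)² = 20736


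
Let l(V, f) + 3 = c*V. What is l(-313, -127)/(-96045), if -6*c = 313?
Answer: -97951/576270 ≈ -0.16997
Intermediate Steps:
c = -313/6 (c = -1/6*313 = -313/6 ≈ -52.167)
l(V, f) = -3 - 313*V/6
l(-313, -127)/(-96045) = (-3 - 313/6*(-313))/(-96045) = (-3 + 97969/6)*(-1/96045) = (97951/6)*(-1/96045) = -97951/576270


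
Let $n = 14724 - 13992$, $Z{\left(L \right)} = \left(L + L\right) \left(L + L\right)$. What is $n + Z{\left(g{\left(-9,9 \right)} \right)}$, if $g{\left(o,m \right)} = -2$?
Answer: $748$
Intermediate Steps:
$Z{\left(L \right)} = 4 L^{2}$ ($Z{\left(L \right)} = 2 L 2 L = 4 L^{2}$)
$n = 732$ ($n = 14724 - 13992 = 732$)
$n + Z{\left(g{\left(-9,9 \right)} \right)} = 732 + 4 \left(-2\right)^{2} = 732 + 4 \cdot 4 = 732 + 16 = 748$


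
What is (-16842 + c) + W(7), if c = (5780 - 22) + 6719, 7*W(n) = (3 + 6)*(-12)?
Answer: -30663/7 ≈ -4380.4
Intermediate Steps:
W(n) = -108/7 (W(n) = ((3 + 6)*(-12))/7 = (9*(-12))/7 = (⅐)*(-108) = -108/7)
c = 12477 (c = 5758 + 6719 = 12477)
(-16842 + c) + W(7) = (-16842 + 12477) - 108/7 = -4365 - 108/7 = -30663/7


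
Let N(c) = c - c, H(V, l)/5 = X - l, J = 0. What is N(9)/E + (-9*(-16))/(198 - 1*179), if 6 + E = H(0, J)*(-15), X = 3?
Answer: 144/19 ≈ 7.5789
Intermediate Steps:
H(V, l) = 15 - 5*l (H(V, l) = 5*(3 - l) = 15 - 5*l)
N(c) = 0
E = -231 (E = -6 + (15 - 5*0)*(-15) = -6 + (15 + 0)*(-15) = -6 + 15*(-15) = -6 - 225 = -231)
N(9)/E + (-9*(-16))/(198 - 1*179) = 0/(-231) + (-9*(-16))/(198 - 1*179) = 0*(-1/231) + 144/(198 - 179) = 0 + 144/19 = 144/19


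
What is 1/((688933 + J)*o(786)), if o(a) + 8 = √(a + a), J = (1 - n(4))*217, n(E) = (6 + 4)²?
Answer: 1/125814325 + √393/503257300 ≈ 4.7340e-8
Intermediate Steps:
n(E) = 100 (n(E) = 10² = 100)
J = -21483 (J = (1 - 1*100)*217 = (1 - 100)*217 = -99*217 = -21483)
o(a) = -8 + √2*√a (o(a) = -8 + √(a + a) = -8 + √(2*a) = -8 + √2*√a)
1/((688933 + J)*o(786)) = 1/((688933 - 21483)*(-8 + √2*√786)) = 1/(667450*(-8 + 2*√393))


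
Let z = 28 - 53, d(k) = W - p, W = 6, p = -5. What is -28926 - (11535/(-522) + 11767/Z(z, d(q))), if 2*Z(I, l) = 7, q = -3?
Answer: -5614267/174 ≈ -32266.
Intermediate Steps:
d(k) = 11 (d(k) = 6 - 1*(-5) = 6 + 5 = 11)
z = -25
Z(I, l) = 7/2 (Z(I, l) = (1/2)*7 = 7/2)
-28926 - (11535/(-522) + 11767/Z(z, d(q))) = -28926 - (11535/(-522) + 11767/(7/2)) = -28926 - (11535*(-1/522) + 11767*(2/7)) = -28926 - (-3845/174 + 3362) = -28926 - 1*581143/174 = -28926 - 581143/174 = -5614267/174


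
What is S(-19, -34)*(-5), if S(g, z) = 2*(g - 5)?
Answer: 240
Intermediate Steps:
S(g, z) = -10 + 2*g (S(g, z) = 2*(-5 + g) = -10 + 2*g)
S(-19, -34)*(-5) = (-10 + 2*(-19))*(-5) = (-10 - 38)*(-5) = -48*(-5) = 240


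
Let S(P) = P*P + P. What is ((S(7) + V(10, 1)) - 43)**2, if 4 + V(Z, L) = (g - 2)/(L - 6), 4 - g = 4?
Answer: 2209/25 ≈ 88.360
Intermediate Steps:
g = 0 (g = 4 - 1*4 = 4 - 4 = 0)
V(Z, L) = -4 - 2/(-6 + L) (V(Z, L) = -4 + (0 - 2)/(L - 6) = -4 - 2/(-6 + L))
S(P) = P + P**2 (S(P) = P**2 + P = P + P**2)
((S(7) + V(10, 1)) - 43)**2 = ((7*(1 + 7) + 2*(11 - 2*1)/(-6 + 1)) - 43)**2 = ((7*8 + 2*(11 - 2)/(-5)) - 43)**2 = ((56 + 2*(-1/5)*9) - 43)**2 = ((56 - 18/5) - 43)**2 = (262/5 - 43)**2 = (47/5)**2 = 2209/25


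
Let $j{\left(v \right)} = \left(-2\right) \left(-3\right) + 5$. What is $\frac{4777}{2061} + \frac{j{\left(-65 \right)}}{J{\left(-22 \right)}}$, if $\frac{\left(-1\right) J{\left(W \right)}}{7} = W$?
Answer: $\frac{68939}{28854} \approx 2.3892$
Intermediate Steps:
$j{\left(v \right)} = 11$ ($j{\left(v \right)} = 6 + 5 = 11$)
$J{\left(W \right)} = - 7 W$
$\frac{4777}{2061} + \frac{j{\left(-65 \right)}}{J{\left(-22 \right)}} = \frac{4777}{2061} + \frac{11}{\left(-7\right) \left(-22\right)} = 4777 \cdot \frac{1}{2061} + \frac{11}{154} = \frac{4777}{2061} + 11 \cdot \frac{1}{154} = \frac{4777}{2061} + \frac{1}{14} = \frac{68939}{28854}$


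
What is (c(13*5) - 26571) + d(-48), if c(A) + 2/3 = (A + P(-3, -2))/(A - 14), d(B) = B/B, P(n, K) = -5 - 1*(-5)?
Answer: -1355039/51 ≈ -26569.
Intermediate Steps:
P(n, K) = 0 (P(n, K) = -5 + 5 = 0)
d(B) = 1
c(A) = -2/3 + A/(-14 + A) (c(A) = -2/3 + (A + 0)/(A - 14) = -2/3 + A/(-14 + A))
(c(13*5) - 26571) + d(-48) = ((28 + 13*5)/(3*(-14 + 13*5)) - 26571) + 1 = ((28 + 65)/(3*(-14 + 65)) - 26571) + 1 = ((1/3)*93/51 - 26571) + 1 = ((1/3)*(1/51)*93 - 26571) + 1 = (31/51 - 26571) + 1 = -1355090/51 + 1 = -1355039/51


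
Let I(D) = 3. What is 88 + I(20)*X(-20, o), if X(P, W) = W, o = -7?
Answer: 67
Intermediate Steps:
88 + I(20)*X(-20, o) = 88 + 3*(-7) = 88 - 21 = 67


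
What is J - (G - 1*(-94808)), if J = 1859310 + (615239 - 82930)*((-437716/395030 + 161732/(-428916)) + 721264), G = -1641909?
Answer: 8131550491682160764452/21179335935 ≈ 3.8394e+11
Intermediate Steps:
J = 8131517725110356390017/21179335935 (J = 1859310 + 532309*((-437716*1/395030 + 161732*(-1/428916)) + 721264) = 1859310 + 532309*((-218858/197515 - 40433/107229) + 721264) = 1859310 + 532309*(-31454048477/21179335935 + 721264) = 1859310 + 532309*(15275861099773363/21179335935) = 1859310 + 8131478346159259085167/21179335935 = 8131517725110356390017/21179335935 ≈ 3.8394e+11)
J - (G - 1*(-94808)) = 8131517725110356390017/21179335935 - (-1641909 - 1*(-94808)) = 8131517725110356390017/21179335935 - (-1641909 + 94808) = 8131517725110356390017/21179335935 - 1*(-1547101) = 8131517725110356390017/21179335935 + 1547101 = 8131550491682160764452/21179335935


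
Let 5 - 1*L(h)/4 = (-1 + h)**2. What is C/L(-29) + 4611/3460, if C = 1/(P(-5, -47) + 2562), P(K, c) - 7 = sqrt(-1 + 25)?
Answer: 1361804470879/1021870278395 + sqrt(6)/11813529230 ≈ 1.3327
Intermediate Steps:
P(K, c) = 7 + 2*sqrt(6) (P(K, c) = 7 + sqrt(-1 + 25) = 7 + sqrt(24) = 7 + 2*sqrt(6))
C = 1/(2569 + 2*sqrt(6)) (C = 1/((7 + 2*sqrt(6)) + 2562) = 1/(2569 + 2*sqrt(6)) ≈ 0.00038852)
L(h) = 20 - 4*(-1 + h)**2
C/L(-29) + 4611/3460 = (2569/6599737 - 2*sqrt(6)/6599737)/(20 - 4*(-1 - 29)**2) + 4611/3460 = (2569/6599737 - 2*sqrt(6)/6599737)/(20 - 4*(-30)**2) + 4611*(1/3460) = (2569/6599737 - 2*sqrt(6)/6599737)/(20 - 4*900) + 4611/3460 = (2569/6599737 - 2*sqrt(6)/6599737)/(20 - 3600) + 4611/3460 = (2569/6599737 - 2*sqrt(6)/6599737)/(-3580) + 4611/3460 = (2569/6599737 - 2*sqrt(6)/6599737)*(-1/3580) + 4611/3460 = (-2569/23627058460 + sqrt(6)/11813529230) + 4611/3460 = 1361804470879/1021870278395 + sqrt(6)/11813529230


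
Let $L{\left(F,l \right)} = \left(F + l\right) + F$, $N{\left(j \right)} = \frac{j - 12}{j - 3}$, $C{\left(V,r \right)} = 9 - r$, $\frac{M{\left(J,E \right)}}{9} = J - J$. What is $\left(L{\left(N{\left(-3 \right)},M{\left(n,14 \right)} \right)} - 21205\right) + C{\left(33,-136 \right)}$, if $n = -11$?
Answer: $-21055$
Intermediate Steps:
$M{\left(J,E \right)} = 0$ ($M{\left(J,E \right)} = 9 \left(J - J\right) = 9 \cdot 0 = 0$)
$N{\left(j \right)} = \frac{-12 + j}{-3 + j}$
$L{\left(F,l \right)} = l + 2 F$
$\left(L{\left(N{\left(-3 \right)},M{\left(n,14 \right)} \right)} - 21205\right) + C{\left(33,-136 \right)} = \left(\left(0 + 2 \frac{-12 - 3}{-3 - 3}\right) - 21205\right) + \left(9 - -136\right) = \left(\left(0 + 2 \frac{1}{-6} \left(-15\right)\right) - 21205\right) + \left(9 + 136\right) = \left(\left(0 + 2 \left(\left(- \frac{1}{6}\right) \left(-15\right)\right)\right) - 21205\right) + 145 = \left(\left(0 + 2 \cdot \frac{5}{2}\right) - 21205\right) + 145 = \left(\left(0 + 5\right) - 21205\right) + 145 = \left(5 - 21205\right) + 145 = -21200 + 145 = -21055$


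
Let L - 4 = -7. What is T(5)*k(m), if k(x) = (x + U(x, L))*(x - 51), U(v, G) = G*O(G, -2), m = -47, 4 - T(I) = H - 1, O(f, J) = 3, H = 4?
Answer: 5488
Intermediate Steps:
T(I) = 1 (T(I) = 4 - (4 - 1) = 4 - 1*3 = 4 - 3 = 1)
L = -3 (L = 4 - 7 = -3)
U(v, G) = 3*G (U(v, G) = G*3 = 3*G)
k(x) = (-51 + x)*(-9 + x) (k(x) = (x + 3*(-3))*(x - 51) = (x - 9)*(-51 + x) = (-9 + x)*(-51 + x) = (-51 + x)*(-9 + x))
T(5)*k(m) = 1*(459 + (-47)**2 - 60*(-47)) = 1*(459 + 2209 + 2820) = 1*5488 = 5488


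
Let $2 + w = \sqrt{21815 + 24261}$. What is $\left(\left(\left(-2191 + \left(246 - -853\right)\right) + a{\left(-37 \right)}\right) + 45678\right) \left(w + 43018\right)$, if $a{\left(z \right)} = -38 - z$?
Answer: $1917868360 + 89170 \sqrt{11519} \approx 1.9274 \cdot 10^{9}$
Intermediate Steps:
$w = -2 + 2 \sqrt{11519}$ ($w = -2 + \sqrt{21815 + 24261} = -2 + \sqrt{46076} = -2 + 2 \sqrt{11519} \approx 212.65$)
$\left(\left(\left(-2191 + \left(246 - -853\right)\right) + a{\left(-37 \right)}\right) + 45678\right) \left(w + 43018\right) = \left(\left(\left(-2191 + \left(246 - -853\right)\right) - 1\right) + 45678\right) \left(\left(-2 + 2 \sqrt{11519}\right) + 43018\right) = \left(\left(\left(-2191 + \left(246 + 853\right)\right) + \left(-38 + 37\right)\right) + 45678\right) \left(43016 + 2 \sqrt{11519}\right) = \left(\left(\left(-2191 + 1099\right) - 1\right) + 45678\right) \left(43016 + 2 \sqrt{11519}\right) = \left(\left(-1092 - 1\right) + 45678\right) \left(43016 + 2 \sqrt{11519}\right) = \left(-1093 + 45678\right) \left(43016 + 2 \sqrt{11519}\right) = 44585 \left(43016 + 2 \sqrt{11519}\right) = 1917868360 + 89170 \sqrt{11519}$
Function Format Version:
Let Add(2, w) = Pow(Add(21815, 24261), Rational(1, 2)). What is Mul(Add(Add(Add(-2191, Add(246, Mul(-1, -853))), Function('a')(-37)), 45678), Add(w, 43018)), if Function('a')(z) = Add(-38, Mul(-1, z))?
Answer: Add(1917868360, Mul(89170, Pow(11519, Rational(1, 2)))) ≈ 1.9274e+9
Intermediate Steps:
w = Add(-2, Mul(2, Pow(11519, Rational(1, 2)))) (w = Add(-2, Pow(Add(21815, 24261), Rational(1, 2))) = Add(-2, Pow(46076, Rational(1, 2))) = Add(-2, Mul(2, Pow(11519, Rational(1, 2)))) ≈ 212.65)
Mul(Add(Add(Add(-2191, Add(246, Mul(-1, -853))), Function('a')(-37)), 45678), Add(w, 43018)) = Mul(Add(Add(Add(-2191, Add(246, Mul(-1, -853))), Add(-38, Mul(-1, -37))), 45678), Add(Add(-2, Mul(2, Pow(11519, Rational(1, 2)))), 43018)) = Mul(Add(Add(Add(-2191, Add(246, 853)), Add(-38, 37)), 45678), Add(43016, Mul(2, Pow(11519, Rational(1, 2))))) = Mul(Add(Add(Add(-2191, 1099), -1), 45678), Add(43016, Mul(2, Pow(11519, Rational(1, 2))))) = Mul(Add(Add(-1092, -1), 45678), Add(43016, Mul(2, Pow(11519, Rational(1, 2))))) = Mul(Add(-1093, 45678), Add(43016, Mul(2, Pow(11519, Rational(1, 2))))) = Mul(44585, Add(43016, Mul(2, Pow(11519, Rational(1, 2))))) = Add(1917868360, Mul(89170, Pow(11519, Rational(1, 2))))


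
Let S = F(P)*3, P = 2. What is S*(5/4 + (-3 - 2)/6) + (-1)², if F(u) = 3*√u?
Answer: 1 + 15*√2/4 ≈ 6.3033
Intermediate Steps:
S = 9*√2 (S = (3*√2)*3 = 9*√2 ≈ 12.728)
S*(5/4 + (-3 - 2)/6) + (-1)² = (9*√2)*(5/4 + (-3 - 2)/6) + (-1)² = (9*√2)*(5*(¼) - 5*⅙) + 1 = (9*√2)*(5/4 - ⅚) + 1 = (9*√2)*(5/12) + 1 = 15*√2/4 + 1 = 1 + 15*√2/4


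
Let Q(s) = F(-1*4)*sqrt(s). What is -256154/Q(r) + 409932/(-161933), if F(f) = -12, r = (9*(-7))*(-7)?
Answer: 20688241409/20403558 ≈ 1014.0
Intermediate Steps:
r = 441 (r = -63*(-7) = 441)
Q(s) = -12*sqrt(s)
-256154/Q(r) + 409932/(-161933) = -256154/((-12*sqrt(441))) + 409932/(-161933) = -256154/((-12*21)) + 409932*(-1/161933) = -256154/(-252) - 409932/161933 = -256154*(-1/252) - 409932/161933 = 128077/126 - 409932/161933 = 20688241409/20403558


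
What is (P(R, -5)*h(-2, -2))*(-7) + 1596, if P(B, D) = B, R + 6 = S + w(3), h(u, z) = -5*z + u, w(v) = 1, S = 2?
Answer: 1764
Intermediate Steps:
h(u, z) = u - 5*z
R = -3 (R = -6 + (2 + 1) = -6 + 3 = -3)
(P(R, -5)*h(-2, -2))*(-7) + 1596 = -3*(-2 - 5*(-2))*(-7) + 1596 = -3*(-2 + 10)*(-7) + 1596 = -3*8*(-7) + 1596 = -24*(-7) + 1596 = 168 + 1596 = 1764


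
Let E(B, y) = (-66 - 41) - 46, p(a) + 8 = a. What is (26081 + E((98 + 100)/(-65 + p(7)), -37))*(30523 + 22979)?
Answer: 1387199856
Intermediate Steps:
p(a) = -8 + a
E(B, y) = -153 (E(B, y) = -107 - 46 = -153)
(26081 + E((98 + 100)/(-65 + p(7)), -37))*(30523 + 22979) = (26081 - 153)*(30523 + 22979) = 25928*53502 = 1387199856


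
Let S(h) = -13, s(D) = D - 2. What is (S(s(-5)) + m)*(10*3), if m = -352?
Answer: -10950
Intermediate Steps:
s(D) = -2 + D
(S(s(-5)) + m)*(10*3) = (-13 - 352)*(10*3) = -365*30 = -10950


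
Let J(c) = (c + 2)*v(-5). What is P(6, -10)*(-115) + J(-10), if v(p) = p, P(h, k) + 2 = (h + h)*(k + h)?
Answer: 5790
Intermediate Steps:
P(h, k) = -2 + 2*h*(h + k) (P(h, k) = -2 + (h + h)*(k + h) = -2 + (2*h)*(h + k) = -2 + 2*h*(h + k))
J(c) = -10 - 5*c (J(c) = (c + 2)*(-5) = (2 + c)*(-5) = -10 - 5*c)
P(6, -10)*(-115) + J(-10) = (-2 + 2*6² + 2*6*(-10))*(-115) + (-10 - 5*(-10)) = (-2 + 2*36 - 120)*(-115) + (-10 + 50) = (-2 + 72 - 120)*(-115) + 40 = -50*(-115) + 40 = 5750 + 40 = 5790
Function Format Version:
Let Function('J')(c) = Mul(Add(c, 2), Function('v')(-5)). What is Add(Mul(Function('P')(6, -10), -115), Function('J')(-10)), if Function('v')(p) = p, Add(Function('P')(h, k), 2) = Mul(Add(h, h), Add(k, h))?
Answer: 5790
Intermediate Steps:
Function('P')(h, k) = Add(-2, Mul(2, h, Add(h, k))) (Function('P')(h, k) = Add(-2, Mul(Add(h, h), Add(k, h))) = Add(-2, Mul(Mul(2, h), Add(h, k))) = Add(-2, Mul(2, h, Add(h, k))))
Function('J')(c) = Add(-10, Mul(-5, c)) (Function('J')(c) = Mul(Add(c, 2), -5) = Mul(Add(2, c), -5) = Add(-10, Mul(-5, c)))
Add(Mul(Function('P')(6, -10), -115), Function('J')(-10)) = Add(Mul(Add(-2, Mul(2, Pow(6, 2)), Mul(2, 6, -10)), -115), Add(-10, Mul(-5, -10))) = Add(Mul(Add(-2, Mul(2, 36), -120), -115), Add(-10, 50)) = Add(Mul(Add(-2, 72, -120), -115), 40) = Add(Mul(-50, -115), 40) = Add(5750, 40) = 5790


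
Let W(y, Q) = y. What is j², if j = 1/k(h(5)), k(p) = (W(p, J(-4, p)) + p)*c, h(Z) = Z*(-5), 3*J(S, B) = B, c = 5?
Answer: 1/62500 ≈ 1.6000e-5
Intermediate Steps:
J(S, B) = B/3
h(Z) = -5*Z
k(p) = 10*p (k(p) = (p + p)*5 = (2*p)*5 = 10*p)
j = -1/250 (j = 1/(10*(-5*5)) = 1/(10*(-25)) = 1/(-250) = -1/250 ≈ -0.0040000)
j² = (-1/250)² = 1/62500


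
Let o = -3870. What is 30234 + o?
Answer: 26364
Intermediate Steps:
30234 + o = 30234 - 3870 = 26364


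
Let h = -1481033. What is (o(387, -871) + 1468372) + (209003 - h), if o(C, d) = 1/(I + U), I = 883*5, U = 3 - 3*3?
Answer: 13925420873/4409 ≈ 3.1584e+6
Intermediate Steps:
U = -6 (U = 3 - 9 = -6)
I = 4415
o(C, d) = 1/4409 (o(C, d) = 1/(4415 - 6) = 1/4409)
(o(387, -871) + 1468372) + (209003 - h) = (1/4409 + 1468372) + (209003 - 1*(-1481033)) = 6474052149/4409 + (209003 + 1481033) = 6474052149/4409 + 1690036 = 13925420873/4409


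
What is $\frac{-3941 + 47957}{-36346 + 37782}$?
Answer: $\frac{11004}{359} \approx 30.652$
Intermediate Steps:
$\frac{-3941 + 47957}{-36346 + 37782} = \frac{44016}{1436} = 44016 \cdot \frac{1}{1436} = \frac{11004}{359}$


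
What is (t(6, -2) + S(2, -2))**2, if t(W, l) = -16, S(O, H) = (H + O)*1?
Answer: 256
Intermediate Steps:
S(O, H) = H + O
(t(6, -2) + S(2, -2))**2 = (-16 + (-2 + 2))**2 = (-16 + 0)**2 = (-16)**2 = 256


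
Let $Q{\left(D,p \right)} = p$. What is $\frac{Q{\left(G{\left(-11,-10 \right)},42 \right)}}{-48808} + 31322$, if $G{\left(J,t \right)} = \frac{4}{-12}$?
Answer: $\frac{764382067}{24404} \approx 31322.0$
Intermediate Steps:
$G{\left(J,t \right)} = - \frac{1}{3}$ ($G{\left(J,t \right)} = 4 \left(- \frac{1}{12}\right) = - \frac{1}{3}$)
$\frac{Q{\left(G{\left(-11,-10 \right)},42 \right)}}{-48808} + 31322 = \frac{42}{-48808} + 31322 = 42 \left(- \frac{1}{48808}\right) + 31322 = - \frac{21}{24404} + 31322 = \frac{764382067}{24404}$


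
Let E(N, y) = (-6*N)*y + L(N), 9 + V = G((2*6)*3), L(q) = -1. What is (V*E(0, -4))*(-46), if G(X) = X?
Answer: 1242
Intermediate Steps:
V = 27 (V = -9 + (2*6)*3 = -9 + 12*3 = -9 + 36 = 27)
E(N, y) = -1 - 6*N*y (E(N, y) = (-6*N)*y - 1 = -6*N*y - 1 = -1 - 6*N*y)
(V*E(0, -4))*(-46) = (27*(-1 - 6*0*(-4)))*(-46) = (27*(-1 + 0))*(-46) = (27*(-1))*(-46) = -27*(-46) = 1242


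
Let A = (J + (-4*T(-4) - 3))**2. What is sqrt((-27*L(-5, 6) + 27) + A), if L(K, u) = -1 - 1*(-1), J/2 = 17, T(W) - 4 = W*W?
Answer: 2*sqrt(607) ≈ 49.275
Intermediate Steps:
T(W) = 4 + W**2 (T(W) = 4 + W*W = 4 + W**2)
J = 34 (J = 2*17 = 34)
A = 2401 (A = (34 + (-4*(4 + (-4)**2) - 3))**2 = (34 + (-4*(4 + 16) - 3))**2 = (34 + (-4*20 - 3))**2 = (34 + (-80 - 3))**2 = (34 - 83)**2 = (-49)**2 = 2401)
L(K, u) = 0 (L(K, u) = -1 + 1 = 0)
sqrt((-27*L(-5, 6) + 27) + A) = sqrt((-27*0 + 27) + 2401) = sqrt((0 + 27) + 2401) = sqrt(27 + 2401) = sqrt(2428) = 2*sqrt(607)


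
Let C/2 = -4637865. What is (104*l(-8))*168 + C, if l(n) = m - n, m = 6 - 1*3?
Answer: -9083538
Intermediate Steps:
C = -9275730 (C = 2*(-4637865) = -9275730)
m = 3 (m = 6 - 3 = 3)
l(n) = 3 - n
(104*l(-8))*168 + C = (104*(3 - 1*(-8)))*168 - 9275730 = (104*(3 + 8))*168 - 9275730 = (104*11)*168 - 9275730 = 1144*168 - 9275730 = 192192 - 9275730 = -9083538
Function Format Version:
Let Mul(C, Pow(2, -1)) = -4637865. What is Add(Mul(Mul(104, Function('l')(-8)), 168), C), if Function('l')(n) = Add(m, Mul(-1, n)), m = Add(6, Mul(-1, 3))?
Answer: -9083538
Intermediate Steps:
C = -9275730 (C = Mul(2, -4637865) = -9275730)
m = 3 (m = Add(6, -3) = 3)
Function('l')(n) = Add(3, Mul(-1, n))
Add(Mul(Mul(104, Function('l')(-8)), 168), C) = Add(Mul(Mul(104, Add(3, Mul(-1, -8))), 168), -9275730) = Add(Mul(Mul(104, Add(3, 8)), 168), -9275730) = Add(Mul(Mul(104, 11), 168), -9275730) = Add(Mul(1144, 168), -9275730) = Add(192192, -9275730) = -9083538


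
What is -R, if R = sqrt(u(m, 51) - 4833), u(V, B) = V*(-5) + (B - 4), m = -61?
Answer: -I*sqrt(4481) ≈ -66.94*I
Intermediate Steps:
u(V, B) = -4 + B - 5*V (u(V, B) = -5*V + (-4 + B) = -4 + B - 5*V)
R = I*sqrt(4481) (R = sqrt((-4 + 51 - 5*(-61)) - 4833) = sqrt((-4 + 51 + 305) - 4833) = sqrt(352 - 4833) = sqrt(-4481) = I*sqrt(4481) ≈ 66.94*I)
-R = -I*sqrt(4481)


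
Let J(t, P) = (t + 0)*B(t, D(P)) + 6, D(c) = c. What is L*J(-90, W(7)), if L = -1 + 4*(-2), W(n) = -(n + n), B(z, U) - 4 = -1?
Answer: 2376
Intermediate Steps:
B(z, U) = 3 (B(z, U) = 4 - 1 = 3)
W(n) = -2*n
L = -9 (L = -1 - 8 = -9)
J(t, P) = 6 + 3*t (J(t, P) = (t + 0)*3 + 6 = t*3 + 6 = 3*t + 6 = 6 + 3*t)
L*J(-90, W(7)) = -9*(6 + 3*(-90)) = -9*(6 - 270) = -9*(-264) = 2376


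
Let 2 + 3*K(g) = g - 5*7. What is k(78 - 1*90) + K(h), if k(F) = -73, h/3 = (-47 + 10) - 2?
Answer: -373/3 ≈ -124.33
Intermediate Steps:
h = -117 (h = 3*((-47 + 10) - 2) = 3*(-37 - 2) = 3*(-39) = -117)
K(g) = -37/3 + g/3 (K(g) = -⅔ + (g - 5*7)/3 = -⅔ + (g - 35)/3 = -⅔ + (-35 + g)/3 = -⅔ + (-35/3 + g/3) = -37/3 + g/3)
k(78 - 1*90) + K(h) = -73 + (-37/3 + (⅓)*(-117)) = -73 + (-37/3 - 39) = -73 - 154/3 = -373/3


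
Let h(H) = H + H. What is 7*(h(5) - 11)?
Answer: -7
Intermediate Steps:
h(H) = 2*H
7*(h(5) - 11) = 7*(2*5 - 11) = 7*(10 - 11) = 7*(-1) = -7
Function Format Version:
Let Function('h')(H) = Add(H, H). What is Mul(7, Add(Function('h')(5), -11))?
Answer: -7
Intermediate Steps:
Function('h')(H) = Mul(2, H)
Mul(7, Add(Function('h')(5), -11)) = Mul(7, Add(Mul(2, 5), -11)) = Mul(7, Add(10, -11)) = Mul(7, -1) = -7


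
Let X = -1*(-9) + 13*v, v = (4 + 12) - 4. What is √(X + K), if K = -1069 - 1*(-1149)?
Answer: 7*√5 ≈ 15.652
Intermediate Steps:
K = 80 (K = -1069 + 1149 = 80)
v = 12 (v = 16 - 4 = 12)
X = 165 (X = -1*(-9) + 13*12 = 9 + 156 = 165)
√(X + K) = √(165 + 80) = √245 = 7*√5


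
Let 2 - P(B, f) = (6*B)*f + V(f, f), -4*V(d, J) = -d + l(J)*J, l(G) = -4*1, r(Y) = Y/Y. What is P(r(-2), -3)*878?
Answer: 41705/2 ≈ 20853.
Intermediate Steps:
r(Y) = 1
l(G) = -4
V(d, J) = J + d/4 (V(d, J) = -(-d - 4*J)/4 = J + d/4)
P(B, f) = 2 - 5*f/4 - 6*B*f (P(B, f) = 2 - ((6*B)*f + (f + f/4)) = 2 - (6*B*f + 5*f/4) = 2 - (5*f/4 + 6*B*f) = 2 + (-5*f/4 - 6*B*f) = 2 - 5*f/4 - 6*B*f)
P(r(-2), -3)*878 = (2 - 5/4*(-3) - 6*1*(-3))*878 = (2 + 15/4 + 18)*878 = (95/4)*878 = 41705/2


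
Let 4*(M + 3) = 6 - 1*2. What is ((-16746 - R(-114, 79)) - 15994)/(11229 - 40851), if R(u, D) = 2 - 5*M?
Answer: 16376/14811 ≈ 1.1057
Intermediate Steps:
M = -2 (M = -3 + (6 - 1*2)/4 = -3 + (6 - 2)/4 = -3 + (1/4)*4 = -3 + 1 = -2)
R(u, D) = 12 (R(u, D) = 2 - 5*(-2) = 2 + 10 = 12)
((-16746 - R(-114, 79)) - 15994)/(11229 - 40851) = ((-16746 - 1*12) - 15994)/(11229 - 40851) = ((-16746 - 12) - 15994)/(-29622) = (-16758 - 15994)*(-1/29622) = -32752*(-1/29622) = 16376/14811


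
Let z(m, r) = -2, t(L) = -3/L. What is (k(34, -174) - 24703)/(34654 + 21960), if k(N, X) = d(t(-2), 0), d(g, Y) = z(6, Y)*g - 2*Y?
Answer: -12353/28307 ≈ -0.43639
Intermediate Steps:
d(g, Y) = -2*Y - 2*g (d(g, Y) = -2*g - 2*Y = -2*Y - 2*g)
k(N, X) = -3 (k(N, X) = -2*0 - (-6)/(-2) = 0 - (-6)*(-1)/2 = 0 - 2*3/2 = 0 - 3 = -3)
(k(34, -174) - 24703)/(34654 + 21960) = (-3 - 24703)/(34654 + 21960) = -24706/56614 = -24706*1/56614 = -12353/28307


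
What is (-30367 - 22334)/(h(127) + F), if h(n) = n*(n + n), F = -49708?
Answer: 52701/17450 ≈ 3.0201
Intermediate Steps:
h(n) = 2*n**2 (h(n) = n*(2*n) = 2*n**2)
(-30367 - 22334)/(h(127) + F) = (-30367 - 22334)/(2*127**2 - 49708) = -52701/(2*16129 - 49708) = -52701/(32258 - 49708) = -52701/(-17450) = -52701*(-1/17450) = 52701/17450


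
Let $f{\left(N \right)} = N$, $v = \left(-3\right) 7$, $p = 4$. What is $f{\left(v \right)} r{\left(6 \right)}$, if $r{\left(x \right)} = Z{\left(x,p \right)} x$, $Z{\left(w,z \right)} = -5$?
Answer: $630$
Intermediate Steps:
$v = -21$
$r{\left(x \right)} = - 5 x$
$f{\left(v \right)} r{\left(6 \right)} = - 21 \left(\left(-5\right) 6\right) = \left(-21\right) \left(-30\right) = 630$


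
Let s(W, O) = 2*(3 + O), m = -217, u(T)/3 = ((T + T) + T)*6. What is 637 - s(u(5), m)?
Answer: 1065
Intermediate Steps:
u(T) = 54*T (u(T) = 3*(((T + T) + T)*6) = 3*((2*T + T)*6) = 3*((3*T)*6) = 3*(18*T) = 54*T)
s(W, O) = 6 + 2*O
637 - s(u(5), m) = 637 - (6 + 2*(-217)) = 637 - (6 - 434) = 637 - 1*(-428) = 637 + 428 = 1065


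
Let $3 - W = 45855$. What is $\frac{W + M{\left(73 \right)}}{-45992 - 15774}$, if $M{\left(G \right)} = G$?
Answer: $\frac{45779}{61766} \approx 0.74117$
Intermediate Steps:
$W = -45852$ ($W = 3 - 45855 = -45852$)
$\frac{W + M{\left(73 \right)}}{-45992 - 15774} = \frac{-45852 + 73}{-45992 - 15774} = - \frac{45779}{-61766} = \left(-45779\right) \left(- \frac{1}{61766}\right) = \frac{45779}{61766}$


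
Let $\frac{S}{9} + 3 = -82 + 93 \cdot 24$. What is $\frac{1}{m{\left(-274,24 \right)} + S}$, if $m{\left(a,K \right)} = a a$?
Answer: $\frac{1}{94399} \approx 1.0593 \cdot 10^{-5}$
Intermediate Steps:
$S = 19323$ ($S = -27 + 9 \left(-82 + 93 \cdot 24\right) = -27 + 9 \left(-82 + 2232\right) = -27 + 9 \cdot 2150 = -27 + 19350 = 19323$)
$m{\left(a,K \right)} = a^{2}$
$\frac{1}{m{\left(-274,24 \right)} + S} = \frac{1}{\left(-274\right)^{2} + 19323} = \frac{1}{75076 + 19323} = \frac{1}{94399}$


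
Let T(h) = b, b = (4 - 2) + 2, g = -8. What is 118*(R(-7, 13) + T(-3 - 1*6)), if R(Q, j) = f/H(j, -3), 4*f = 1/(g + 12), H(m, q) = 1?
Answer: 3835/8 ≈ 479.38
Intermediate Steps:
b = 4 (b = 2 + 2 = 4)
f = 1/16 (f = 1/(4*(-8 + 12)) = (¼)/4 = (¼)*(¼) = 1/16 ≈ 0.062500)
R(Q, j) = 1/16 (R(Q, j) = (1/16)/1 = (1/16)*1 = 1/16)
T(h) = 4
118*(R(-7, 13) + T(-3 - 1*6)) = 118*(1/16 + 4) = 118*(65/16) = 3835/8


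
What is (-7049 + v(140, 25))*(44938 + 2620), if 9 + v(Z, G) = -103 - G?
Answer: -341751788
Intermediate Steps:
v(Z, G) = -112 - G (v(Z, G) = -9 + (-103 - G) = -112 - G)
(-7049 + v(140, 25))*(44938 + 2620) = (-7049 + (-112 - 1*25))*(44938 + 2620) = (-7049 + (-112 - 25))*47558 = (-7049 - 137)*47558 = -7186*47558 = -341751788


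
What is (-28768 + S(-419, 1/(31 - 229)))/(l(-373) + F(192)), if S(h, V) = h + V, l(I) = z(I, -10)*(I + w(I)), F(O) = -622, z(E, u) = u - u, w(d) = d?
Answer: 5779027/123156 ≈ 46.924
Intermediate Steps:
z(E, u) = 0
l(I) = 0 (l(I) = 0*(I + I) = 0*(2*I) = 0)
S(h, V) = V + h
(-28768 + S(-419, 1/(31 - 229)))/(l(-373) + F(192)) = (-28768 + (1/(31 - 229) - 419))/(0 - 622) = (-28768 + (1/(-198) - 419))/(-622) = (-28768 + (-1/198 - 419))*(-1/622) = (-28768 - 82963/198)*(-1/622) = -5779027/198*(-1/622) = 5779027/123156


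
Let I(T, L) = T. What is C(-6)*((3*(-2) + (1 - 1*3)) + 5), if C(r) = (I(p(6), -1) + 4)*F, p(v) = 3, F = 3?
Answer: -63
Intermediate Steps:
C(r) = 21 (C(r) = (3 + 4)*3 = 7*3 = 21)
C(-6)*((3*(-2) + (1 - 1*3)) + 5) = 21*((3*(-2) + (1 - 1*3)) + 5) = 21*((-6 + (1 - 3)) + 5) = 21*((-6 - 2) + 5) = 21*(-8 + 5) = 21*(-3) = -63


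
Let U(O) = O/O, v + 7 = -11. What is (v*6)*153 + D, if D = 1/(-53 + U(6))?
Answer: -859249/52 ≈ -16524.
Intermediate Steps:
v = -18 (v = -7 - 11 = -18)
U(O) = 1
D = -1/52 (D = 1/(-53 + 1) = 1/(-52) = -1/52 ≈ -0.019231)
(v*6)*153 + D = -18*6*153 - 1/52 = -108*153 - 1/52 = -16524 - 1/52 = -859249/52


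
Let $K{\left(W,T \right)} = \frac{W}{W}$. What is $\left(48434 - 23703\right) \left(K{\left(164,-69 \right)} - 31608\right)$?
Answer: $-781672717$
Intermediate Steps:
$K{\left(W,T \right)} = 1$
$\left(48434 - 23703\right) \left(K{\left(164,-69 \right)} - 31608\right) = \left(48434 - 23703\right) \left(1 - 31608\right) = 24731 \left(-31607\right) = -781672717$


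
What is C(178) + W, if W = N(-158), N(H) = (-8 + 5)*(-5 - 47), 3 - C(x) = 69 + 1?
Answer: 89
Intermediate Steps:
C(x) = -67 (C(x) = 3 - (69 + 1) = 3 - 1*70 = 3 - 70 = -67)
N(H) = 156 (N(H) = -3*(-52) = 156)
W = 156
C(178) + W = -67 + 156 = 89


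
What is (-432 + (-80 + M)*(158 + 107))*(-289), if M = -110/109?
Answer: 689853982/109 ≈ 6.3289e+6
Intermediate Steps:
M = -110/109 (M = -110*1/109 = -110/109 ≈ -1.0092)
(-432 + (-80 + M)*(158 + 107))*(-289) = (-432 + (-80 - 110/109)*(158 + 107))*(-289) = (-432 - 8830/109*265)*(-289) = (-432 - 2339950/109)*(-289) = -2387038/109*(-289) = 689853982/109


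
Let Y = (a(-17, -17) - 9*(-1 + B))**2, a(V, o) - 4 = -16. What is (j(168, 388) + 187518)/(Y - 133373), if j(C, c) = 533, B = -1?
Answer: -188051/133337 ≈ -1.4103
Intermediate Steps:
a(V, o) = -12 (a(V, o) = 4 - 16 = -12)
Y = 36 (Y = (-12 - 9*(-1 - 1))**2 = (-12 - 9*(-2))**2 = (-12 + 18)**2 = 6**2 = 36)
(j(168, 388) + 187518)/(Y - 133373) = (533 + 187518)/(36 - 133373) = 188051/(-133337) = 188051*(-1/133337) = -188051/133337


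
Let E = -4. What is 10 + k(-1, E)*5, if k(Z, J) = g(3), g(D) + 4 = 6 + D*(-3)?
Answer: -25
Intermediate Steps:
g(D) = 2 - 3*D (g(D) = -4 + (6 + D*(-3)) = -4 + (6 - 3*D) = 2 - 3*D)
k(Z, J) = -7 (k(Z, J) = 2 - 3*3 = 2 - 9 = -7)
10 + k(-1, E)*5 = 10 - 7*5 = 10 - 35 = -25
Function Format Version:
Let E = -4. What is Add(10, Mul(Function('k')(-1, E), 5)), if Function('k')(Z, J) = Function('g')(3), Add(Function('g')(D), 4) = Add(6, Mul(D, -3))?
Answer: -25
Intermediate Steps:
Function('g')(D) = Add(2, Mul(-3, D)) (Function('g')(D) = Add(-4, Add(6, Mul(D, -3))) = Add(-4, Add(6, Mul(-3, D))) = Add(2, Mul(-3, D)))
Function('k')(Z, J) = -7 (Function('k')(Z, J) = Add(2, Mul(-3, 3)) = Add(2, -9) = -7)
Add(10, Mul(Function('k')(-1, E), 5)) = Add(10, Mul(-7, 5)) = Add(10, -35) = -25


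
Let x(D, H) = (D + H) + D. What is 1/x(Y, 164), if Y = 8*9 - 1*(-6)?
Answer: 1/320 ≈ 0.0031250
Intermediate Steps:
Y = 78 (Y = 72 + 6 = 78)
x(D, H) = H + 2*D
1/x(Y, 164) = 1/(164 + 2*78) = 1/(164 + 156) = 1/320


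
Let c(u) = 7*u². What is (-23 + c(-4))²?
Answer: 7921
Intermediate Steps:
(-23 + c(-4))² = (-23 + 7*(-4)²)² = (-23 + 7*16)² = (-23 + 112)² = 89² = 7921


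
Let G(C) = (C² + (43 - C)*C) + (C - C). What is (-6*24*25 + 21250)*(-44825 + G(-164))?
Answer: -915629050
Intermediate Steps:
G(C) = C² + C*(43 - C) (G(C) = (C² + C*(43 - C)) + 0 = C² + C*(43 - C))
(-6*24*25 + 21250)*(-44825 + G(-164)) = (-6*24*25 + 21250)*(-44825 + 43*(-164)) = (-144*25 + 21250)*(-44825 - 7052) = (-3600 + 21250)*(-51877) = 17650*(-51877) = -915629050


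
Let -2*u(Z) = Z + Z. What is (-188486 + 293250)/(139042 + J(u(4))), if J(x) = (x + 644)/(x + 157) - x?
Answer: 8014446/10637339 ≈ 0.75343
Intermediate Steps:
u(Z) = -Z (u(Z) = -(Z + Z)/2 = -Z)
J(x) = -x + (644 + x)/(157 + x) (J(x) = (644 + x)/(157 + x) - x = -x + (644 + x)/(157 + x))
(-188486 + 293250)/(139042 + J(u(4))) = (-188486 + 293250)/(139042 + (644 - (-1*4)² - (-156)*4)/(157 - 1*4)) = 104764/(139042 + (644 - 1*(-4)² - 156*(-4))/(157 - 4)) = 104764/(139042 + (644 - 1*16 + 624)/153) = 104764/(139042 + (644 - 16 + 624)/153) = 104764/(139042 + (1/153)*1252) = 104764/(139042 + 1252/153) = 104764/(21274678/153) = 104764*(153/21274678) = 8014446/10637339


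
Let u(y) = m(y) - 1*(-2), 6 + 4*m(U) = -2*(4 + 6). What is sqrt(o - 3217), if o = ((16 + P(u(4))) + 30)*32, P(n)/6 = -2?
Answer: I*sqrt(2129) ≈ 46.141*I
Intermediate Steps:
m(U) = -13/2 (m(U) = -3/2 + (-2*(4 + 6))/4 = -3/2 + (-2*10)/4 = -3/2 + (1/4)*(-20) = -3/2 - 5 = -13/2)
u(y) = -9/2 (u(y) = -13/2 - 1*(-2) = -13/2 + 2 = -9/2)
P(n) = -12 (P(n) = 6*(-2) = -12)
o = 1088 (o = ((16 - 12) + 30)*32 = (4 + 30)*32 = 34*32 = 1088)
sqrt(o - 3217) = sqrt(1088 - 3217) = sqrt(-2129) = I*sqrt(2129)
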